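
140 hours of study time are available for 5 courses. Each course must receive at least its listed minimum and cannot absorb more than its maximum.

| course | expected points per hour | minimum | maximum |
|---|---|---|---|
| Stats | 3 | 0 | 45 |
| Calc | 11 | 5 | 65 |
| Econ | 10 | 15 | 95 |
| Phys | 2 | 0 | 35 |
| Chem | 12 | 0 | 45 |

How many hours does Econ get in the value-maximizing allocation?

30

Meeting every minimum uses 0+5+15+0+0 = 20 hours, leaving 120.
Highest expected points per hour first: Chem 12 > Calc 11 > Econ 10 > Stats 3 > Phys 2.
Chem: +45 to 45 (cap) ; 75 left.
Calc takes 60 more to reach its cap of 65 ; 15 left.
Econ has room for 80 more but only 15 remain, so it gets 30.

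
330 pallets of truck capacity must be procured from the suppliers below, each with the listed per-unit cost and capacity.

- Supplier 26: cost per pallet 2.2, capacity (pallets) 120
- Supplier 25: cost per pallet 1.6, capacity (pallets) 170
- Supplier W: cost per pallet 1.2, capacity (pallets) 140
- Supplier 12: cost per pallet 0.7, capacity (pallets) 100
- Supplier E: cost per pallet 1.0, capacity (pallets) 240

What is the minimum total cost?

Cheapest first:
Supplier 12 at 0.7: take all 100 pallets → 230 still needed.
Take 230 from Supplier E at 1.0 to finish.
Supplier W, Supplier 25, Supplier 26: unused.
Cost = 100×0.7 + 230×1.0 = 300.

300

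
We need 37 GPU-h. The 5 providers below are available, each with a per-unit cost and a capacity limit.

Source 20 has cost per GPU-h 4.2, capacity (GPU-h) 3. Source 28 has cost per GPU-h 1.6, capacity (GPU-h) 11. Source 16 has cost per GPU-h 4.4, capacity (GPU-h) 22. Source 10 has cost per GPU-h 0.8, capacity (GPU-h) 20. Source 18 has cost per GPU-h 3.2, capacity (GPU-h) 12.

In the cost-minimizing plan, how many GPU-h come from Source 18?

6

Fill from the cheapest provider first.
Source 10 at 0.8: take all 20 GPU-h ; 17 still needed.
Take 11 from Source 28 at 1.6 ; need 6 more.
Take 6 from Source 18 at 3.2 to finish.
Source 20, Source 16: unused.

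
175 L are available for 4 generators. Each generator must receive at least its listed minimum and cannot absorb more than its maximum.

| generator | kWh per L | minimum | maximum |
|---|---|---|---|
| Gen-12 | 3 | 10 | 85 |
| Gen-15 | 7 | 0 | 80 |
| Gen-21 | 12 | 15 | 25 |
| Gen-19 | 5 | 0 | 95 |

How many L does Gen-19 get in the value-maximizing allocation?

60

Meeting every minimum uses 10+0+15+0 = 25 L, leaving 150.
Highest kWh per L first: Gen-21 12 > Gen-15 7 > Gen-19 5 > Gen-12 3.
Gen-21: +10 to 25 (cap) ; 140 left.
Gen-15: +80 to 80 (cap) ; 60 left.
Gen-19 has room for 95 more but only 60 remain, so it gets 60.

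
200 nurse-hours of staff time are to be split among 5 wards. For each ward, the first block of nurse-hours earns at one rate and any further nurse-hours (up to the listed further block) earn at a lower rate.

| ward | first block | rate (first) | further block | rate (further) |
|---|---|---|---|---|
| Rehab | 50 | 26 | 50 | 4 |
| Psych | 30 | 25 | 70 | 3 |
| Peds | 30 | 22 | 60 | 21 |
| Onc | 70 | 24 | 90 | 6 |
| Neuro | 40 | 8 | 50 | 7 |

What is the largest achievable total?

Treat each block as its own option and order by rate: Rehab/T1 26 > Psych/T1 25 > Onc/T1 24 > Peds/T1 22 > Peds/T2 21 > Neuro/T1 8 > Neuro/T2 7 > Onc/T2 6 > Rehab/T2 4 > Psych/T2 3.
Rehab/T1 (26): +50 — 150 left.
Psych/T1 (25): +30 — 120 left.
Onc T1 at 24: fill all 70 — 50 left.
Peds T1 at 22: fill all 30 — 20 left.
Peds/T2: +20 of 60 at 21; pool empty.
Total = 26×50 + 25×30 + 24×70 + 22×30 + 21×20 = 4810.

4810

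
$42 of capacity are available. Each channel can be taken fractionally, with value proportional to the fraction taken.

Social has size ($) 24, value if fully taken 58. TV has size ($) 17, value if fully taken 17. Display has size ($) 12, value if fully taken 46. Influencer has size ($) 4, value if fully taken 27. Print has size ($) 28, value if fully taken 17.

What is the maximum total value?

Rank by value-to-size ratio: Influencer 27/4≈6.75, Display 46/12≈3.83, Social 58/24≈2.42, TV 17/17≈1, Print 17/28≈0.607.
All 4 $ of Influencer fit (value 27) — 38 remain.
All 12 $ of Display fit (value 46) — 26 remain.
All 24 $ of Social fit (value 58) — 2 remain.
Only 2 $ remain; take 2/17 of TV for value 17×2/17 = 2.
Total value = 133.

133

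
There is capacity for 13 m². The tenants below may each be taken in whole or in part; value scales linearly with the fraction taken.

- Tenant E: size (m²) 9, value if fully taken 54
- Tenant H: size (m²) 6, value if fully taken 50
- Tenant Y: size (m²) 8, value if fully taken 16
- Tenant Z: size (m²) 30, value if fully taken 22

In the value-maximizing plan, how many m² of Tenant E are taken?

Sort by value density: Tenant H 50/6≈8.33, Tenant E 54/9≈6, Tenant Y 16/8≈2, Tenant Z 22/30≈0.733.
Take all of Tenant H (6 m², value 50) ; 7 m² left.
Fill the last 7 m² with part of Tenant E: 7/9 of it earns 42.

7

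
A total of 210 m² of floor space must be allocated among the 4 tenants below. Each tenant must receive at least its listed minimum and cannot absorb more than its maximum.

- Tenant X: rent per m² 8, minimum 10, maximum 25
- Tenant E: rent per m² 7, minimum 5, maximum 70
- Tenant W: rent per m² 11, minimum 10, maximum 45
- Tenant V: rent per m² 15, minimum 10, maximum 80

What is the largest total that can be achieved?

2315

Meeting every minimum uses 10+5+10+10 = 35 m², leaving 175.
Order the tenants by rent per m²: Tenant V 15 > Tenant W 11 > Tenant X 8 > Tenant E 7.
Give Tenant V 70 more to hit its cap of 80 ; 105 left.
Give Tenant W 35 more to hit its cap of 45 ; 70 left.
Tenant X takes 15 more to reach its cap of 25 ; 55 left.
Tenant E: +55 (room for 65) → 60. Pool exhausted.
Total = 8×25 + 7×60 + 11×45 + 15×80 = 2315.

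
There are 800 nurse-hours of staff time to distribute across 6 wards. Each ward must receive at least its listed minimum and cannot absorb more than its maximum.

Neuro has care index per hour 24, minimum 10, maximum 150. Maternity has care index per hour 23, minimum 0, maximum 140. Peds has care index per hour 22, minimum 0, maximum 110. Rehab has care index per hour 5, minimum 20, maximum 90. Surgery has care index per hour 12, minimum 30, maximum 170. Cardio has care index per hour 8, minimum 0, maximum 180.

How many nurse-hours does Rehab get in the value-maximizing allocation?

50

Meeting every minimum uses 10+0+0+20+30+0 = 60 nurse-hours, leaving 740.
Rank by care index per hour: Neuro 24 > Maternity 23 > Peds 22 > Surgery 12 > Cardio 8 > Rehab 5.
Neuro takes 140 more to reach its cap of 150 → 600 left.
Maternity: +140 to 140 (cap) → 460 left.
Give Peds 110 more to hit its cap of 110 → 350 left.
Surgery: +140 to 170 (cap) → 210 left.
Cardio: +180 to 180 (cap) → 30 left.
Rehab has room for 70 more but only 30 remain, so it gets 50.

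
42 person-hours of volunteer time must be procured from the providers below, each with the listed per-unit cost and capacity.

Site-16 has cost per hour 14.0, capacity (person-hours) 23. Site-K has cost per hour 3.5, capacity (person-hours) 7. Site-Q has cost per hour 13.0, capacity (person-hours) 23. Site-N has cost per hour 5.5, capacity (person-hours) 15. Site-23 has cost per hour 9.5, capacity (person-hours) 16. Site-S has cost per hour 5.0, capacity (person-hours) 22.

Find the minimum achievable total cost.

Use providers in increasing cost order.
Take 7 from Site-K at 3.5 → need 35 more.
Site-S at 5.0: take all 22 person-hours → 13 still needed.
Take 13 from Site-N at 5.5 to finish.
Site-23, Site-Q, Site-16: unused.
Cost = 7×3.5 + 22×5.0 + 13×5.5 = 206.

206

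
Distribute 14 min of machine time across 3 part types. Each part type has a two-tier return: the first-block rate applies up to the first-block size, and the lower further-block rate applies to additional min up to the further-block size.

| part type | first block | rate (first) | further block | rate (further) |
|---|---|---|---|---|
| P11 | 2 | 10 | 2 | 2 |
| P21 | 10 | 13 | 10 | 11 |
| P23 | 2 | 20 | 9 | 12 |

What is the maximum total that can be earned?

Rank every tier by rate: P23/first 20 > P21/first 13 > P23/second 12 > P21/second 11 > P11/first 10 > P11/second 2.
Fill P23 first block (2 at 20) ; 12 left.
P21 first at 13: fill all 10 ; 2 left.
P23/second: +2 of 9 at 12; pool empty.
Total = 20×2 + 13×10 + 12×2 = 194.

194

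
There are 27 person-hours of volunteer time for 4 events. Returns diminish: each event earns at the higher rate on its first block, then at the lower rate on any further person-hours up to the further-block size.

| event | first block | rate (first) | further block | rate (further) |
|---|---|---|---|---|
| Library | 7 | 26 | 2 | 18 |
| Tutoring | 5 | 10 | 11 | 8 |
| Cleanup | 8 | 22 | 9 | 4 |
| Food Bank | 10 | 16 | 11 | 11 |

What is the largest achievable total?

Treat each block as its own option and order by rate: Library/first 26 > Cleanup/first 22 > Library/second 18 > Food Bank/first 16 > Food Bank/second 11 > Tutoring/first 10 > Tutoring/second 8 > Cleanup/second 4.
Library first at 26: fill all 7 → 20 left.
Cleanup first at 22: fill all 8 → 12 left.
Library/second (18): +2 → 10 left.
Fill Food Bank first block (10 at 16) → 0 left.
Total = 26×7 + 22×8 + 18×2 + 16×10 = 554.

554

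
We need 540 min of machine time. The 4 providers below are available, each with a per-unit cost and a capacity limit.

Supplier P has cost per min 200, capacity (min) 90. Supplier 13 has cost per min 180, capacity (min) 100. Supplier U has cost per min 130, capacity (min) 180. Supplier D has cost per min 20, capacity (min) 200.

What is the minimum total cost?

Use providers in increasing cost order.
Supplier D (20): use full 200 → 340 min to go.
Supplier U (130): use full 180 → 160 min to go.
Supplier 13 at 180: take all 100 min → 60 still needed.
Supplier P at 200: take 60 of its 90 → requirement met.
Cost = 200×20 + 180×130 + 100×180 + 60×200 = 57400.

57400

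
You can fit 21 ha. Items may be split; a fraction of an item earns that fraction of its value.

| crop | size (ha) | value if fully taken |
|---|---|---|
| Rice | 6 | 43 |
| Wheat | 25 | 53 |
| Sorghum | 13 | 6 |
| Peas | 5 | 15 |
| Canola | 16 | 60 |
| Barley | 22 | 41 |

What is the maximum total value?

99.25

Sort by value density: Rice 43/6≈7.17, Canola 60/16≈3.75, Peas 15/5≈3, Wheat 53/25≈2.12, Barley 41/22≈1.86, Sorghum 6/13≈0.462.
Rice: take in full, 6 ha for value 43 — 15 left.
Fill the last 15 ha with part of Canola: 15/16 of it earns 56.25.
Total value = 99.25.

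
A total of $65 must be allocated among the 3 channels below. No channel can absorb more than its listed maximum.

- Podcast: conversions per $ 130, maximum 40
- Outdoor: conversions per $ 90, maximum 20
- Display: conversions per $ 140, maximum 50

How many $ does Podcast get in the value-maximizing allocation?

Highest conversions per $ first: Display 140 > Podcast 130 > Outdoor 90.
Give Display 50 to hit its cap of 50 — 15 left.
Podcast: +15 (room for 40) → 15. Pool exhausted.

15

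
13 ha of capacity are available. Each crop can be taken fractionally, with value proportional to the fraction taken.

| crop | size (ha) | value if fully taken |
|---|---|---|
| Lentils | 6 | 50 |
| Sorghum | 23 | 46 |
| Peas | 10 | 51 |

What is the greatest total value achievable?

85.7

Sort by value density: Lentils 50/6≈8.33, Peas 51/10≈5.1, Sorghum 46/23≈2.
Take all of Lentils (6 ha, value 50) ; 7 ha left.
7 ha left: a 7/10 share of Peas gives 51×7/10 = 35.7.
Total value = 85.7.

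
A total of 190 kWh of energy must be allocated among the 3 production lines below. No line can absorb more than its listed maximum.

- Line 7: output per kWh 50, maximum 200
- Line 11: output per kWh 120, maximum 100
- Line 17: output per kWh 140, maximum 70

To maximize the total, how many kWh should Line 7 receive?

Rank by output per kWh: Line 17 140 > Line 11 120 > Line 7 50.
Line 17: +70 to 70 (cap) ; 120 left.
Line 11 takes 100 to reach its cap of 100 ; 20 left.
Only 20 left; Line 7 takes them to reach 20.

20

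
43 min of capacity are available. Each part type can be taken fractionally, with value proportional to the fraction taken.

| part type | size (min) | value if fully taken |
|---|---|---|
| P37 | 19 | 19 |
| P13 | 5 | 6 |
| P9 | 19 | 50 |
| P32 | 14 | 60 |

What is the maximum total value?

121

Rank by value-to-size ratio: P32 60/14≈4.29, P9 50/19≈2.63, P13 6/5≈1.2, P37 19/19≈1.
Take all of P32 (14 min, value 60) — 29 min left.
P9: take in full, 19 min for value 50 — 10 left.
P13: take in full, 5 min for value 6 — 5 left.
5 min left: a 5/19 share of P37 gives 19×5/19 = 5.
Total value = 121.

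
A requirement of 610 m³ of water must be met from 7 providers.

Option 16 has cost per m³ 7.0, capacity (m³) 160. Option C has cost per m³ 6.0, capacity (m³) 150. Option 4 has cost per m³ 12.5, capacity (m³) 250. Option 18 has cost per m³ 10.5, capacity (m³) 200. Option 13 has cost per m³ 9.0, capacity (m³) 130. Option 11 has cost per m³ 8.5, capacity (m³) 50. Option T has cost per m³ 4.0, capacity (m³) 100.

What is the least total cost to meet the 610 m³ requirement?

Cheapest first:
Option T (4.0): use full 100 → 510 m³ to go.
Option C at 6.0: take all 150 m³ → 360 still needed.
Option 16 at 7.0: take all 160 m³ → 200 still needed.
Take 50 from Option 11 at 8.5 → need 150 more.
Option 13 at 9.0: take all 130 m³ → 20 still needed.
Take 20 from Option 18 at 10.5 to finish.
Option 4: unused.
Cost = 100×4.0 + 150×6.0 + 160×7.0 + 50×8.5 + 130×9.0 + 20×10.5 = 4225.

4225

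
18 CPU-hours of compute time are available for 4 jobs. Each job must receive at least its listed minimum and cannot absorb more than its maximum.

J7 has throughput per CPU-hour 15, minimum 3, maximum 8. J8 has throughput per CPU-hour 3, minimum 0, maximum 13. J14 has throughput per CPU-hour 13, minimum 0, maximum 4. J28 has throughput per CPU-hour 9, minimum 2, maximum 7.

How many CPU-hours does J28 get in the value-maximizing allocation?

Meeting every minimum uses 3+0+0+2 = 5 CPU-hours, leaving 13.
Order the jobs by throughput per CPU-hour: J7 15 > J14 13 > J28 9 > J8 3.
J7 takes 5 more to reach its cap of 8 → 8 left.
J14: +4 to 4 (cap) → 4 left.
Only 4 left; J28 takes them to reach 6.

6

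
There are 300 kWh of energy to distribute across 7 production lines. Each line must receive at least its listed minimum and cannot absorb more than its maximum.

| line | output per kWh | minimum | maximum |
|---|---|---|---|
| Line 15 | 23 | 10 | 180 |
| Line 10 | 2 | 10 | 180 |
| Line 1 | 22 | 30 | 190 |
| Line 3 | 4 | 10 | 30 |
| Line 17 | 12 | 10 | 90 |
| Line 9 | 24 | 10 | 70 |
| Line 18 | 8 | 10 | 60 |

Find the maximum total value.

Meeting every minimum uses 10+10+30+10+10+10+10 = 90 kWh, leaving 210.
Highest output per kWh first: Line 9 24 > Line 15 23 > Line 1 22 > Line 17 12 > Line 18 8 > Line 3 4 > Line 10 2.
Give Line 9 60 more to hit its cap of 70 ; 150 left.
Only 150 left; Line 15 takes them to reach 160.
Total = 23×160 + 2×10 + 22×30 + 4×10 + 12×10 + 24×70 + 8×10 = 6280.

6280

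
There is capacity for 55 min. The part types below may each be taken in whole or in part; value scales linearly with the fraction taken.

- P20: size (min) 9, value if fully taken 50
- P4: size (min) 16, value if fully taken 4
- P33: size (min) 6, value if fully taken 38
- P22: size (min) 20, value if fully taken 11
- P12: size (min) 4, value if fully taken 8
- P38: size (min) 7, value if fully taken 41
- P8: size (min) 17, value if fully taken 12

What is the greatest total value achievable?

155.6

Best value per unit of size first: P33 38/6≈6.33, P38 41/7≈5.86, P20 50/9≈5.56, P12 8/4≈2, P8 12/17≈0.706, P22 11/20≈0.55, P4 4/16≈0.25.
Take all of P33 (6 min, value 38) — 49 min left.
Take all of P38 (7 min, value 41) — 42 min left.
All 9 min of P20 fit (value 50) — 33 remain.
All 4 min of P12 fit (value 8) — 29 remain.
P8: take in full, 17 min for value 12 — 12 left.
Fill the last 12 min with part of P22: 12/20 of it earns 6.6.
Total value = 155.6.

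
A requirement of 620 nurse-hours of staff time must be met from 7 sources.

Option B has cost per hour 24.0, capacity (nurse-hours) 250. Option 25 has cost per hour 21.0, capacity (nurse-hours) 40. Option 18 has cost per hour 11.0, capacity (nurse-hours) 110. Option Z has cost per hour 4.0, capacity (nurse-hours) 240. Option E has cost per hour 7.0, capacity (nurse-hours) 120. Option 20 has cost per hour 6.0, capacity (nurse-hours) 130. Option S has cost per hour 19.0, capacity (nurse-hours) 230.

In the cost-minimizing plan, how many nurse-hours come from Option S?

Cheapest first:
Take 240 from Option Z at 4.0 → need 380 more.
Take 130 from Option 20 at 6.0 → need 250 more.
Option E at 7.0: take all 120 nurse-hours → 130 still needed.
Take 110 from Option 18 at 11.0 → need 20 more.
Option S (19.0): take the remaining 20 → done.
Option 25, Option B: unused.

20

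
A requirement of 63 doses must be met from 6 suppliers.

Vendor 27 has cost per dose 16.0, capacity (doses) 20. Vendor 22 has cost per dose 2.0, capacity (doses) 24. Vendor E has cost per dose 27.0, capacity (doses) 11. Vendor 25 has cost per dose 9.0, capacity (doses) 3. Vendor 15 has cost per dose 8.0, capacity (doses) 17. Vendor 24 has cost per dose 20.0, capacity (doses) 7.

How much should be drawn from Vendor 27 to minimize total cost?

Cheapest first:
Vendor 22 at 2.0: take all 24 doses → 39 still needed.
Vendor 15 at 8.0: take all 17 doses → 22 still needed.
Take 3 from Vendor 25 at 9.0 → need 19 more.
Take 19 from Vendor 27 at 16.0 to finish.
Vendor 24, Vendor E: unused.

19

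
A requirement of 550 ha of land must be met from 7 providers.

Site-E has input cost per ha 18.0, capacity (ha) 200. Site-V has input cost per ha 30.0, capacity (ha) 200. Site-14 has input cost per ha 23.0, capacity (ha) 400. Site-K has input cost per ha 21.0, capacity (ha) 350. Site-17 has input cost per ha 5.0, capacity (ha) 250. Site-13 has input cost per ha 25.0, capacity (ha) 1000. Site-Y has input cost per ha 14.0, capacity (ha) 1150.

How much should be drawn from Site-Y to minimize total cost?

Fill from the cheapest provider first.
Take 250 from Site-17 at 5.0 ; need 300 more.
Take 300 from Site-Y at 14.0 to finish.
Site-E, Site-K, Site-14, Site-13, Site-V: unused.

300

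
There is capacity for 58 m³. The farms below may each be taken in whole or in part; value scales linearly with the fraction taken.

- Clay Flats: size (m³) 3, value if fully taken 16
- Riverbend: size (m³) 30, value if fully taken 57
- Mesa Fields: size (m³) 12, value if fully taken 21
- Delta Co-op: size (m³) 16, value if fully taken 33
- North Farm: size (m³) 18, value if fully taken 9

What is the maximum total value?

Sort by value density: Clay Flats 16/3≈5.33, Delta Co-op 33/16≈2.06, Riverbend 57/30≈1.9, Mesa Fields 21/12≈1.75, North Farm 9/18≈0.5.
All 3 m³ of Clay Flats fit (value 16) ; 55 remain.
All 16 m³ of Delta Co-op fit (value 33) ; 39 remain.
Take all of Riverbend (30 m³, value 57) ; 9 m³ left.
9 m³ left: a 9/12 share of Mesa Fields gives 21×9/12 = 15.75.
Total value = 121.75.

121.75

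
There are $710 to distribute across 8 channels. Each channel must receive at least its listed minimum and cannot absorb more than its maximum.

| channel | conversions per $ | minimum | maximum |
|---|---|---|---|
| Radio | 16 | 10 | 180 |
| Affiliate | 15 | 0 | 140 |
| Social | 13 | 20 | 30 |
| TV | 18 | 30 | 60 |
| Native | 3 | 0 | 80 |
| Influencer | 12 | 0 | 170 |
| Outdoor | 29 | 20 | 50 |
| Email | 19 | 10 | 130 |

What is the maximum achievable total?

Meeting every minimum uses 10+0+20+30+0+0+20+10 = 90 $, leaving 620.
Highest conversions per $ first: Outdoor 29 > Email 19 > TV 18 > Radio 16 > Affiliate 15 > Social 13 > Influencer 12 > Native 3.
Outdoor takes 30 more to reach its cap of 50 — 590 left.
Email takes 120 more to reach its cap of 130 — 470 left.
Give TV 30 more to hit its cap of 60 — 440 left.
Radio takes 170 more to reach its cap of 180 — 270 left.
Affiliate takes 140 more to reach its cap of 140 — 130 left.
Social: +10 to 30 (cap) — 120 left.
Influencer has room for 170 more but only 120 remain, so it gets 120.
Total = 16×180 + 15×140 + 13×30 + 18×60 + 12×120 + 29×50 + 19×130 = 11810.

11810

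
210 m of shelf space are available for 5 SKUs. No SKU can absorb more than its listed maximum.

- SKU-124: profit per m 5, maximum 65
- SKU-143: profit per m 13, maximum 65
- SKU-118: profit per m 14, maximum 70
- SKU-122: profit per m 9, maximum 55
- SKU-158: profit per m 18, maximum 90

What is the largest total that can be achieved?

3250

Rank by profit per m: SKU-158 18 > SKU-118 14 > SKU-143 13 > SKU-122 9 > SKU-124 5.
SKU-158 takes 90 to reach its cap of 90 ; 120 left.
Give SKU-118 70 to hit its cap of 70 ; 50 left.
SKU-143 has room for 65 but only 50 remain, so it gets 50.
Total = 13×50 + 14×70 + 18×90 = 3250.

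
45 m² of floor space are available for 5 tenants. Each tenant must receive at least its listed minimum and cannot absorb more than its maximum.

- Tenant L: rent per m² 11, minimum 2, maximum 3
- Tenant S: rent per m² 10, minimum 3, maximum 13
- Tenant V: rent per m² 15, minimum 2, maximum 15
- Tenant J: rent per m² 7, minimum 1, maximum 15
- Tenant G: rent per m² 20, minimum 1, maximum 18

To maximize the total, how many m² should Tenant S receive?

8

Meeting every minimum uses 2+3+2+1+1 = 9 m², leaving 36.
Rank by rent per m²: Tenant G 20 > Tenant V 15 > Tenant L 11 > Tenant S 10 > Tenant J 7.
Tenant G: +17 to 18 (cap) ; 19 left.
Give Tenant V 13 more to hit its cap of 15 ; 6 left.
Give Tenant L 1 more to hit its cap of 3 ; 5 left.
Tenant S has room for 10 more but only 5 remain, so it gets 8.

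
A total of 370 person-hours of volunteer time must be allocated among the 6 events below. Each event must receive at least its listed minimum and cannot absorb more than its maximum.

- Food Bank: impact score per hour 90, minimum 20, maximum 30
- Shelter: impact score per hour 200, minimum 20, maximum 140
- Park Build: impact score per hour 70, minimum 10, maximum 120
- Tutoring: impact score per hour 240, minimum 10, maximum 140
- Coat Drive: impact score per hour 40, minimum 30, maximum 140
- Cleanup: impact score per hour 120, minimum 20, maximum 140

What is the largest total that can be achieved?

68900

Meeting every minimum uses 20+20+10+10+30+20 = 110 person-hours, leaving 260.
Rank by impact score per hour: Tutoring 240 > Shelter 200 > Cleanup 120 > Food Bank 90 > Park Build 70 > Coat Drive 40.
Tutoring takes 130 more to reach its cap of 140 — 130 left.
Shelter takes 120 more to reach its cap of 140 — 10 left.
Cleanup: +10 (room for 120) → 30. Pool exhausted.
Total = 90×20 + 200×140 + 70×10 + 240×140 + 40×30 + 120×30 = 68900.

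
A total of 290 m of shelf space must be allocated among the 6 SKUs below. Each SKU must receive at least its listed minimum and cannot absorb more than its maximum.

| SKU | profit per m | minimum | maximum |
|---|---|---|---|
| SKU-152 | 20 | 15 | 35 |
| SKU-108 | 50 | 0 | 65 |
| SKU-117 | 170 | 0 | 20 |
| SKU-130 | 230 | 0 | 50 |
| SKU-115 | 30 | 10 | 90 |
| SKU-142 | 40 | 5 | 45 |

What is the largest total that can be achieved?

23050

Meeting every minimum uses 15+0+0+0+10+5 = 30 m, leaving 260.
Order the SKUs by profit per m: SKU-130 230 > SKU-117 170 > SKU-108 50 > SKU-142 40 > SKU-115 30 > SKU-152 20.
Give SKU-130 50 more to hit its cap of 50 ; 210 left.
SKU-117 takes 20 more to reach its cap of 20 ; 190 left.
SKU-108: +65 to 65 (cap) ; 125 left.
SKU-142 takes 40 more to reach its cap of 45 ; 85 left.
SKU-115: +80 to 90 (cap) ; 5 left.
SKU-152: +5 (room for 20) → 20. Pool exhausted.
Total = 20×20 + 50×65 + 170×20 + 230×50 + 30×90 + 40×45 = 23050.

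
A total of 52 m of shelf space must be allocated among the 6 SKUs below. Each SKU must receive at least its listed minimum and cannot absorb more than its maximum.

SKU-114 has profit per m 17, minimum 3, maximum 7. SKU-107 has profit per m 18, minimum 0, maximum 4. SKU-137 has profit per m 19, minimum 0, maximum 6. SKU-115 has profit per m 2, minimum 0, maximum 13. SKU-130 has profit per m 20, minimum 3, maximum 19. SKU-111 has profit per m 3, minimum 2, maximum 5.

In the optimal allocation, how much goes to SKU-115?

Meeting every minimum uses 3+0+0+0+3+2 = 8 m, leaving 44.
Order the SKUs by profit per m: SKU-130 20 > SKU-137 19 > SKU-107 18 > SKU-114 17 > SKU-111 3 > SKU-115 2.
SKU-130: +16 to 19 (cap) → 28 left.
SKU-137: +6 to 6 (cap) → 22 left.
Give SKU-107 4 more to hit its cap of 4 → 18 left.
SKU-114 takes 4 more to reach its cap of 7 → 14 left.
SKU-111 takes 3 more to reach its cap of 5 → 11 left.
SKU-115 has room for 13 more but only 11 remain, so it gets 11.

11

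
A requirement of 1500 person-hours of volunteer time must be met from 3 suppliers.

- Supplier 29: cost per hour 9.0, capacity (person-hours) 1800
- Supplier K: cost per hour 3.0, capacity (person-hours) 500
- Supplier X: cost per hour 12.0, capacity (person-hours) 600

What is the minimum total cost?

10500

Fill from the cheapest supplier first.
Take 500 from Supplier K at 3.0 → need 1000 more.
Supplier 29 (9.0): take the remaining 1000 → done.
Supplier X: unused.
Cost = 500×3.0 + 1000×9.0 = 10500.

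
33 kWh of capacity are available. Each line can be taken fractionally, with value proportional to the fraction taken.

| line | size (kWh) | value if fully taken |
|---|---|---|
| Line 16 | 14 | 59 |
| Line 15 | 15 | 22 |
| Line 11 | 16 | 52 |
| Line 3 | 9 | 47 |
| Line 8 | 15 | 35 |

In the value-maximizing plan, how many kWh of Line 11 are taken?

Best value per unit of size first: Line 3 47/9≈5.22, Line 16 59/14≈4.21, Line 11 52/16≈3.25, Line 8 35/15≈2.33, Line 15 22/15≈1.47.
All 9 kWh of Line 3 fit (value 47) — 24 remain.
All 14 kWh of Line 16 fit (value 59) — 10 remain.
Only 10 kWh remain; take 10/16 of Line 11 for value 52×10/16 = 32.5.

10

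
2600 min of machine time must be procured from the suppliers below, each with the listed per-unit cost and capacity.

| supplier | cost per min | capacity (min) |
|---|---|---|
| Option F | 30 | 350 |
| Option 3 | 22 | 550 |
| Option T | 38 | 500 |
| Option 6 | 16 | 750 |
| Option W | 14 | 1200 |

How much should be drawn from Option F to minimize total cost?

100

Cheapest first:
Option W at 14: take all 1200 min — 1400 still needed.
Option 6 (16): use full 750 — 650 min to go.
Take 550 from Option 3 at 22 — need 100 more.
Take 100 from Option F at 30 to finish.
Option T: unused.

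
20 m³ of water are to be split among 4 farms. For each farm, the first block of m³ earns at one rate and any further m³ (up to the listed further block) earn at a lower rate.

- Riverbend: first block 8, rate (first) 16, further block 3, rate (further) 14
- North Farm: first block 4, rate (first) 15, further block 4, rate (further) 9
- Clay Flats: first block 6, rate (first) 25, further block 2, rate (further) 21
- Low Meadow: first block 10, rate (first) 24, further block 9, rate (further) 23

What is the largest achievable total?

Rank every tier by rate: Clay Flats/T1 25 > Low Meadow/T1 24 > Low Meadow/T2 23 > Clay Flats/T2 21 > Riverbend/T1 16 > North Farm/T1 15 > Riverbend/T2 14 > North Farm/T2 9.
Fill Clay Flats T1 block (6 at 25) — 14 left.
Fill Low Meadow T1 block (10 at 24) — 4 left.
Low Meadow/T2: +4 of 9 at 23; pool empty.
Total = 25×6 + 24×10 + 23×4 = 482.

482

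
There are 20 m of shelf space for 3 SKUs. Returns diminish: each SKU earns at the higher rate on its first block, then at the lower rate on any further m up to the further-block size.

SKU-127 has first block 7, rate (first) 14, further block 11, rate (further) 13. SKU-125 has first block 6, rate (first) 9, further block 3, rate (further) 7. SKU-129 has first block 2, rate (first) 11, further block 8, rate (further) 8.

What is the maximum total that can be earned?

Treat each block as its own option and order by rate: SKU-127/T1 14 > SKU-127/T2 13 > SKU-129/T1 11 > SKU-125/T1 9 > SKU-129/T2 8 > SKU-125/T2 7.
SKU-127 T1 at 14: fill all 7 — 13 left.
SKU-127 T2 at 13: fill all 11 — 2 left.
Fill SKU-129 T1 block (2 at 11) — 0 left.
Total = 14×7 + 13×11 + 11×2 = 263.

263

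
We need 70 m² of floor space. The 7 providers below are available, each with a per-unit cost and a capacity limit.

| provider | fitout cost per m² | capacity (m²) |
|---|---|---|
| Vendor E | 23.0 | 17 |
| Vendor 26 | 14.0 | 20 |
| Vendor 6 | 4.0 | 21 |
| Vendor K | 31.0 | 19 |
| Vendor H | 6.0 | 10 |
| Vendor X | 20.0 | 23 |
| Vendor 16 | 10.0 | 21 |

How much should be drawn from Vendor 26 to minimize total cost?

18

Cheapest first:
Vendor 6 (4.0): use full 21 — 49 m² to go.
Vendor H at 6.0: take all 10 m² — 39 still needed.
Vendor 16 at 10.0: take all 21 m² — 18 still needed.
Vendor 26 at 14.0: take 18 of its 20 — requirement met.
Vendor X, Vendor E, Vendor K: unused.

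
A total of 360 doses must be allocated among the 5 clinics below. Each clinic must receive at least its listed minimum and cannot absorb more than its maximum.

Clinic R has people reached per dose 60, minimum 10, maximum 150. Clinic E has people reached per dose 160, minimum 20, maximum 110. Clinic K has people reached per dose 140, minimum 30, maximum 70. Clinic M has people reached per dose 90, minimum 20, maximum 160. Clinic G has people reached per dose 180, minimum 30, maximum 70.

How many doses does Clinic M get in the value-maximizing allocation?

100

Meeting every minimum uses 10+20+30+20+30 = 110 doses, leaving 250.
Rank by people reached per dose: Clinic G 180 > Clinic E 160 > Clinic K 140 > Clinic M 90 > Clinic R 60.
Give Clinic G 40 more to hit its cap of 70 ; 210 left.
Give Clinic E 90 more to hit its cap of 110 ; 120 left.
Clinic K: +40 to 70 (cap) ; 80 left.
Clinic M: +80 (room for 140) → 100. Pool exhausted.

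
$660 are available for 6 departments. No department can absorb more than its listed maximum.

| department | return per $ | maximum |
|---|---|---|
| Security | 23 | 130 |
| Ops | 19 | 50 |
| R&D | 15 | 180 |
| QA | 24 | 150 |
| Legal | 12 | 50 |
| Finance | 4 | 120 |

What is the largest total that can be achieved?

Rank by return per $: QA 24 > Security 23 > Ops 19 > R&D 15 > Legal 12 > Finance 4.
Give QA 150 to hit its cap of 150 — 510 left.
Security: +130 to 130 (cap) — 380 left.
Give Ops 50 to hit its cap of 50 — 330 left.
R&D takes 180 to reach its cap of 180 — 150 left.
Legal: +50 to 50 (cap) — 100 left.
Finance has room for 120 but only 100 remain, so it gets 100.
Total = 23×130 + 19×50 + 15×180 + 24×150 + 12×50 + 4×100 = 11240.

11240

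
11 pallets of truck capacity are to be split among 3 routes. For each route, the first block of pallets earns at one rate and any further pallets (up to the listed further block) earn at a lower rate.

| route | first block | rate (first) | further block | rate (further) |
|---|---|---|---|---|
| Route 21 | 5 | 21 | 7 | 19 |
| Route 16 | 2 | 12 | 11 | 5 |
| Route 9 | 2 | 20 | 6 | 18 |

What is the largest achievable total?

221

Rank every tier by rate: Route 21/first 21 > Route 9/first 20 > Route 21/second 19 > Route 9/second 18 > Route 16/first 12 > Route 16/second 5.
Fill Route 21 first block (5 at 21) — 6 left.
Route 9/first (20): +2 — 4 left.
Route 21/second: +4 of 7 at 19; pool empty.
Total = 21×5 + 20×2 + 19×4 = 221.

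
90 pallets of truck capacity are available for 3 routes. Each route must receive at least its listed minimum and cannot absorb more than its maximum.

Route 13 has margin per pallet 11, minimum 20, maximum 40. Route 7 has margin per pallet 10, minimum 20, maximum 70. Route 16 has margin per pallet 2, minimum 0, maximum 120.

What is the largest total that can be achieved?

Meeting every minimum uses 20+20+0 = 40 pallets, leaving 50.
Order the routes by margin per pallet: Route 13 11 > Route 7 10 > Route 16 2.
Route 13: +20 to 40 (cap) — 30 left.
Only 30 left; Route 7 takes them to reach 50.
Total = 11×40 + 10×50 = 940.

940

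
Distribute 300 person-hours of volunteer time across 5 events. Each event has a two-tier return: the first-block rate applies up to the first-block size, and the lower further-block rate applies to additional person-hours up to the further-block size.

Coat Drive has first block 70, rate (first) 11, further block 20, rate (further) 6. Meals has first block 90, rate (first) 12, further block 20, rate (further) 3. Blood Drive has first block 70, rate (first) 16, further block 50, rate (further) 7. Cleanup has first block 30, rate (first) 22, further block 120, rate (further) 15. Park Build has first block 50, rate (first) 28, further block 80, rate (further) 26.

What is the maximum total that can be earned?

6310

Order all 10 blocks by rate: Park Build/first 28 > Park Build/second 26 > Cleanup/first 22 > Blood Drive/first 16 > Cleanup/second 15 > Meals/first 12 > Coat Drive/first 11 > Blood Drive/second 7 > Coat Drive/second 6 > Meals/second 3.
Park Build/first (28): +50 — 250 left.
Fill Park Build second block (80 at 26) — 170 left.
Cleanup first at 22: fill all 30 — 140 left.
Blood Drive first at 16: fill all 70 — 70 left.
Cleanup second at 15: only 70 left, fill 70.
Total = 28×50 + 26×80 + 22×30 + 16×70 + 15×70 = 6310.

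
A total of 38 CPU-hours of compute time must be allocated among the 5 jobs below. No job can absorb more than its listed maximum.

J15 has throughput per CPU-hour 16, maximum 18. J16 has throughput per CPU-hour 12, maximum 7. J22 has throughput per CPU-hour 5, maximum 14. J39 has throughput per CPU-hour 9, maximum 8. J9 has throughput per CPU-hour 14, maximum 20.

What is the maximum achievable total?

Highest throughput per CPU-hour first: J15 16 > J9 14 > J16 12 > J39 9 > J22 5.
J15 takes 18 to reach its cap of 18 — 20 left.
Give J9 20 to hit its cap of 20 — 0 left.
Total = 16×18 + 14×20 = 568.

568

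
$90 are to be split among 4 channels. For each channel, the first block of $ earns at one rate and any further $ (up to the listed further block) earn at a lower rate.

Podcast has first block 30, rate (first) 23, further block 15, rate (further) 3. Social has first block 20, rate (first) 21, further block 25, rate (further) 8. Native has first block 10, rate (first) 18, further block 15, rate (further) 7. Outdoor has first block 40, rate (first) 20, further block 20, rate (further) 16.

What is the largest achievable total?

Rank every tier by rate: Podcast/T1 23 > Social/T1 21 > Outdoor/T1 20 > Native/T1 18 > Outdoor/T2 16 > Social/T2 8 > Native/T2 7 > Podcast/T2 3.
Fill Podcast T1 block (30 at 23) — 60 left.
Social/T1 (21): +20 — 40 left.
Outdoor/T1 (20): +40 — 0 left.
Total = 23×30 + 21×20 + 20×40 = 1910.

1910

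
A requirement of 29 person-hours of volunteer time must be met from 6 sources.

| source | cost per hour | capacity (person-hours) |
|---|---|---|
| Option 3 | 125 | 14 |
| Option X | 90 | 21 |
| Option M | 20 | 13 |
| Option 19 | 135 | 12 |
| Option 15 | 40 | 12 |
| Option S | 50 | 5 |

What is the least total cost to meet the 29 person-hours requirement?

Cheapest first:
Option M (20): use full 13 — 16 person-hours to go.
Option 15 at 40: take all 12 person-hours — 4 still needed.
Take 4 from Option S at 50 to finish.
Option X, Option 3, Option 19: unused.
Cost = 13×20 + 12×40 + 4×50 = 940.

940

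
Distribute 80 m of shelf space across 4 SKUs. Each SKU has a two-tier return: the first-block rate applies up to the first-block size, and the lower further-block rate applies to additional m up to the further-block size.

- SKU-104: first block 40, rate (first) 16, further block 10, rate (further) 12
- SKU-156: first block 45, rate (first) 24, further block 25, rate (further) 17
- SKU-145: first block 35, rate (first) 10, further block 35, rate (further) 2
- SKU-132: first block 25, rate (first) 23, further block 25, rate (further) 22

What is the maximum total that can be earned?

Rank every tier by rate: SKU-156/T1 24 > SKU-132/T1 23 > SKU-132/T2 22 > SKU-156/T2 17 > SKU-104/T1 16 > SKU-104/T2 12 > SKU-145/T1 10 > SKU-145/T2 2.
SKU-156 T1 at 24: fill all 45 ; 35 left.
SKU-132/T1 (23): +25 ; 10 left.
SKU-132 T2 at 22: only 10 left, fill 10.
Total = 24×45 + 23×25 + 22×10 = 1875.

1875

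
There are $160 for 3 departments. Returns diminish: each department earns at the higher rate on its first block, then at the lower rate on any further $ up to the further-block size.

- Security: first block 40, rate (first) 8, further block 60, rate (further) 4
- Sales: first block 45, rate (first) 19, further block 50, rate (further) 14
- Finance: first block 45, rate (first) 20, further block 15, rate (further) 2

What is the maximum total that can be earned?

2615

Treat each block as its own option and order by rate: Finance/first 20 > Sales/first 19 > Sales/second 14 > Security/first 8 > Security/second 4 > Finance/second 2.
Finance first at 20: fill all 45 — 115 left.
Fill Sales first block (45 at 19) — 70 left.
Sales/second (14): +50 — 20 left.
Security/first: +20 of 40 at 8; pool empty.
Total = 20×45 + 19×45 + 14×50 + 8×20 = 2615.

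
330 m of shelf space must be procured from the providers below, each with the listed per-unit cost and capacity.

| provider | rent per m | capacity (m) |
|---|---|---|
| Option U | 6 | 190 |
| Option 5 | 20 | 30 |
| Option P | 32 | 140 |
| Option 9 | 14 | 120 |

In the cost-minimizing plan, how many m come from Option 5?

Use providers in increasing cost order.
Option U at 6: take all 190 m → 140 still needed.
Option 9 (14): use full 120 → 20 m to go.
Take 20 from Option 5 at 20 to finish.
Option P: unused.

20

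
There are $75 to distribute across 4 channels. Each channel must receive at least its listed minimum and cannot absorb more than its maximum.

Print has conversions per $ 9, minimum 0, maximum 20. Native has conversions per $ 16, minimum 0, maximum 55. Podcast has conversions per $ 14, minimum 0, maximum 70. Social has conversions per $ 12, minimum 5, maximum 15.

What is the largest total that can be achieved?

Meeting every minimum uses 0+0+0+5 = 5 $, leaving 70.
Order the channels by conversions per $: Native 16 > Podcast 14 > Social 12 > Print 9.
Give Native 55 more to hit its cap of 55 → 15 left.
Podcast has room for 70 more but only 15 remain, so it gets 15.
Total = 16×55 + 14×15 + 12×5 = 1150.

1150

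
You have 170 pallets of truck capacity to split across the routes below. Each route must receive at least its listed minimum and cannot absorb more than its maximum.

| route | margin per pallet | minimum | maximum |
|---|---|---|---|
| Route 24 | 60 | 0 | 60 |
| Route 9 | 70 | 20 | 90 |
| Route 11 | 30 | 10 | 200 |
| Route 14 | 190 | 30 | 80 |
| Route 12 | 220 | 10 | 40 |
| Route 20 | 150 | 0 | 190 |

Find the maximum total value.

28700

Meeting every minimum uses 0+20+10+30+10+0 = 70 pallets, leaving 100.
Rank by margin per pallet: Route 12 220 > Route 14 190 > Route 20 150 > Route 9 70 > Route 24 60 > Route 11 30.
Give Route 12 30 more to hit its cap of 40 → 70 left.
Give Route 14 50 more to hit its cap of 80 → 20 left.
Route 20 has room for 190 more but only 20 remain, so it gets 20.
Total = 70×20 + 30×10 + 190×80 + 220×40 + 150×20 = 28700.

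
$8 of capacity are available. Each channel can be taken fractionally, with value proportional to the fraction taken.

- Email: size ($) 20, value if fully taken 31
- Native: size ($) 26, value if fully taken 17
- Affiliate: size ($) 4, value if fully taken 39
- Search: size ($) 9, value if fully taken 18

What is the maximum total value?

47

Best value per unit of size first: Affiliate 39/4≈9.75, Search 18/9≈2, Email 31/20≈1.55, Native 17/26≈0.654.
Take all of Affiliate (4 $, value 39) — 4 $ left.
Only 4 $ remain; take 4/9 of Search for value 18×4/9 = 8.
Total value = 47.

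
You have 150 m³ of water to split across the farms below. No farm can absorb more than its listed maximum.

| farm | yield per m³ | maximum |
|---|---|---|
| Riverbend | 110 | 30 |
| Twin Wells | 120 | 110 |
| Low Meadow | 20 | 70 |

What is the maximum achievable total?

Rank by yield per m³: Twin Wells 120 > Riverbend 110 > Low Meadow 20.
Twin Wells: +110 to 110 (cap) → 40 left.
Riverbend: +30 to 30 (cap) → 10 left.
Only 10 left; Low Meadow takes them to reach 10.
Total = 110×30 + 120×110 + 20×10 = 16700.

16700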